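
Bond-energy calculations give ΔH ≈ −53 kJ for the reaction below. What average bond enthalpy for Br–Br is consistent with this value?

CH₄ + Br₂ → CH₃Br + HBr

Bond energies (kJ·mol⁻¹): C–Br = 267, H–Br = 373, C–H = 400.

D(Br–Br) ≈ 187 kJ/mol

Let D be the Br–Br bond energy.
Σ(broken) = 1×D + 4×400 = 1600 + D
Σ(formed) = 1×267 + 3×400 + 1×373 = 1840
ΔH = Σ(broken) − Σ(formed) = (1600 + D) − (1840) = −240 + D
Setting this equal to −53 kJ gives D = 187 kJ/mol.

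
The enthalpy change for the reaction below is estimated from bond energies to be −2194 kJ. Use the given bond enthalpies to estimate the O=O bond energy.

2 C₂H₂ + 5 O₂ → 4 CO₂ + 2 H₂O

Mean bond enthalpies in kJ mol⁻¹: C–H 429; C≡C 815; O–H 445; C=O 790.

Let D be the O=O bond energy.
Σ(broken) = 2×815 + 4×429 + 5×D = 3346 + 5D
Σ(formed) = 8×790 + 4×445 = 8100
ΔH = Σ(broken) − Σ(formed) = (3346 + 5D) − (8100) = −4754 + 5D
Setting this equal to −2194 kJ gives 5D = 2560, so D = 512 kJ/mol.

D(O=O) ≈ 512 kJ/mol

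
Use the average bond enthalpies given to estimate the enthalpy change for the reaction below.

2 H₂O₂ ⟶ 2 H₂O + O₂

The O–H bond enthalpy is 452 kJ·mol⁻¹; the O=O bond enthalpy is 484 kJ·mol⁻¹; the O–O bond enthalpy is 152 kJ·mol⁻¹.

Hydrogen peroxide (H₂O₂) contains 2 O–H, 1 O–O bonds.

Bonds broken (reactants):
  O–H: 4 × 452 = 1808
  O–O: 2 × 152 = 304
  Σ(broken) = 2112 kJ
Bonds formed (products):
  O–H: 4 × 452 = 1808
  O=O: 1 × 484 = 484
  Σ(formed) = 2292 kJ
ΔH = Σ(broken) − Σ(formed) = 2112 − 2292 = −180 kJ

ΔH ≈ −180 kJ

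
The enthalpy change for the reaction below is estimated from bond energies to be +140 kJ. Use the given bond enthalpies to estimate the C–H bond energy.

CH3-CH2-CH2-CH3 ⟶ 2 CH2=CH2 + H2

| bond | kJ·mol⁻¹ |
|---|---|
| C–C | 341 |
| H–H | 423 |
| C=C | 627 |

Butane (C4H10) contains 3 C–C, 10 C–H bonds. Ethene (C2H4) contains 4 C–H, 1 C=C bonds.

Let D be the C–H bond energy.
Σ(broken) = 3×341 + 10×D = 1023 + 10D
Σ(formed) = 8×D + 2×627 + 1×423 = 1677 + 8D
ΔH = Σ(broken) − Σ(formed) = (1023 + 10D) − (1677 + 8D) = −654 + 2D
Setting this equal to +140 kJ gives 2D = 794, so D = 397 kJ/mol.

D(C–H) ≈ 397 kJ/mol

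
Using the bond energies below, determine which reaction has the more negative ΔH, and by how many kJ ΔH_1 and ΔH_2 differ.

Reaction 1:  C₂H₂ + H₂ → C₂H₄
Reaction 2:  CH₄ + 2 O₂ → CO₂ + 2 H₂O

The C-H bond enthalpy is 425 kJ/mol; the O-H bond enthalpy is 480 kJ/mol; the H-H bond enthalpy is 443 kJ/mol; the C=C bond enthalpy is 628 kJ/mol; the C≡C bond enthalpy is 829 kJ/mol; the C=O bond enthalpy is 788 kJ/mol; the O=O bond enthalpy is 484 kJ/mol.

Reaction 2, by 622 kJ

Reaction 1:
  Bonds broken (reactants):
    C≡C: 1 × 829 = 829
    C-H: 2 × 425 = 850
    H-H: 1 × 443 = 443
    Σ(broken) = 2122 kJ
  Bonds formed (products):
    C-H: 4 × 425 = 1700
    C=C: 1 × 628 = 628
    Σ(formed) = 2328 kJ
  ΔH_1 = 2122 − 2328 = −206 kJ
Reaction 2:
  Bonds broken (reactants):
    C-H: 4 × 425 = 1700
    O=O: 2 × 484 = 968
    Σ(broken) = 2668 kJ
  Bonds formed (products):
    C=O: 2 × 788 = 1576
    O-H: 4 × 480 = 1920
    Σ(formed) = 3496 kJ
  ΔH_2 = 2668 − 3496 = −828 kJ
ΔH_1 − ΔH_2 = +622 kJ, so reaction 2 has the more negative ΔH; |ΔH_1 − ΔH_2| = 622 kJ.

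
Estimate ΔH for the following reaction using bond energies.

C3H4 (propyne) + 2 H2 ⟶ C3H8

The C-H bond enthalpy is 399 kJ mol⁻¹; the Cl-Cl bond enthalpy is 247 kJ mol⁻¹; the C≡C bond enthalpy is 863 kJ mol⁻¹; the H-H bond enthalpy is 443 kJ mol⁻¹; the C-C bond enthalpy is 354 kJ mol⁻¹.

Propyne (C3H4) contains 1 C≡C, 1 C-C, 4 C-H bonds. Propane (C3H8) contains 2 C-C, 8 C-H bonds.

ΔH ≈ −201 kJ

Bonds broken (reactants):
  C≡C: 1 × 863 = 863
  C-C: 1 × 354 = 354
  C-H: 4 × 399 = 1596
  H-H: 2 × 443 = 886
  Σ(broken) = 3699 kJ
Bonds formed (products):
  C-C: 2 × 354 = 708
  C-H: 8 × 399 = 3192
  Σ(formed) = 3900 kJ
ΔH = Σ(broken) − Σ(formed) = 3699 − 3900 = −201 kJ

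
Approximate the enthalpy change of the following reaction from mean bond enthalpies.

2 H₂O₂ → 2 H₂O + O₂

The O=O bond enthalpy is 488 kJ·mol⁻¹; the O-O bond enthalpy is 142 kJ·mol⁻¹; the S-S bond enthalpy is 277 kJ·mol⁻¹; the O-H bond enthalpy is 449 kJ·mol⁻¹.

ΔH ≈ −204 kJ

Bonds broken (reactants):
  O-H: 4 × 449 = 1796
  O-O: 2 × 142 = 284
  Σ(broken) = 2080 kJ
Bonds formed (products):
  O-H: 4 × 449 = 1796
  O=O: 1 × 488 = 488
  Σ(formed) = 2284 kJ
ΔH = Σ(broken) − Σ(formed) = 2080 − 2284 = −204 kJ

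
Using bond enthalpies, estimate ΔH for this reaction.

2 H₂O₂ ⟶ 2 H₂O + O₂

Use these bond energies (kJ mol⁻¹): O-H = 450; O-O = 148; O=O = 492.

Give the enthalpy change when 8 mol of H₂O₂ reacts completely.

ΔH = −784 kJ

Bonds broken (reactants):
  O-H: 4 × 450 = 1800
  O-O: 2 × 148 = 296
  Σ(broken) = 2096 kJ
Bonds formed (products):
  O-H: 4 × 450 = 1800
  O=O: 1 × 492 = 492
  Σ(formed) = 2292 kJ
ΔH = Σ(broken) − Σ(formed) = 2096 − 2292 = −196 kJ
For 4× the reaction as written: 4 × (−196) = −784 kJ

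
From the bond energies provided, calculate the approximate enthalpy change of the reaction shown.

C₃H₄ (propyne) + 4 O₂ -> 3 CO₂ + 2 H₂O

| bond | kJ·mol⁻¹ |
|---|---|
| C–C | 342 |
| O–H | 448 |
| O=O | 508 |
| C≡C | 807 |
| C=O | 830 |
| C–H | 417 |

ΔH ≈ −1923 kJ

Bonds broken (reactants):
  C≡C: 1 × 807 = 807
  C–C: 1 × 342 = 342
  C–H: 4 × 417 = 1668
  O=O: 4 × 508 = 2032
  Σ(broken) = 4849 kJ
Bonds formed (products):
  C=O: 6 × 830 = 4980
  O–H: 4 × 448 = 1792
  Σ(formed) = 6772 kJ
ΔH = Σ(broken) − Σ(formed) = 4849 − 6772 = −1923 kJ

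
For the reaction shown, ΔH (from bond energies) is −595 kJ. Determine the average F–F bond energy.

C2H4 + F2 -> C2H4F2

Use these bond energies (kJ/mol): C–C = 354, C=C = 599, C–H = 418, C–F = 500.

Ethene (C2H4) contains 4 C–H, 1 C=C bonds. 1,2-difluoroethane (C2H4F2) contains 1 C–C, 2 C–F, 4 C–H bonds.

D(F–F) ≈ 160 kJ/mol

Let D be the F–F bond energy.
Σ(broken) = 4×418 + 1×599 + 1×D = 2271 + D
Σ(formed) = 1×354 + 2×500 + 4×418 = 3026
ΔH = Σ(broken) − Σ(formed) = (2271 + D) − (3026) = −755 + D
Setting this equal to −595 kJ gives D = 160 kJ/mol.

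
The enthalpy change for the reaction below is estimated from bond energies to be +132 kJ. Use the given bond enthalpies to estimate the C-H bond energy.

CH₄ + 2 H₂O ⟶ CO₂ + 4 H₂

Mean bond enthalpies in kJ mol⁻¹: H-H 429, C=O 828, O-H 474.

Let D be the C-H bond energy.
Σ(broken) = 4×D + 4×474 = 1896 + 4D
Σ(formed) = 2×828 + 4×429 = 3372
ΔH = Σ(broken) − Σ(formed) = (1896 + 4D) − (3372) = −1476 + 4D
Setting this equal to +132 kJ gives 4D = 1608, so D = 402 kJ/mol.

D(C-H) ≈ 402 kJ/mol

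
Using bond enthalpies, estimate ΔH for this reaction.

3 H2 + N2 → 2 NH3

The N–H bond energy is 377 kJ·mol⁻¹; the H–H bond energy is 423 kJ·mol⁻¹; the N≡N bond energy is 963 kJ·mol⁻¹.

ΔH ≈ −30 kJ

Bonds broken (reactants):
  H–H: 3 × 423 = 1269
  N≡N: 1 × 963 = 963
  Σ(broken) = 2232 kJ
Bonds formed (products):
  N–H: 6 × 377 = 2262
  Σ(formed) = 2262 kJ
ΔH = Σ(broken) − Σ(formed) = 2232 − 2262 = −30 kJ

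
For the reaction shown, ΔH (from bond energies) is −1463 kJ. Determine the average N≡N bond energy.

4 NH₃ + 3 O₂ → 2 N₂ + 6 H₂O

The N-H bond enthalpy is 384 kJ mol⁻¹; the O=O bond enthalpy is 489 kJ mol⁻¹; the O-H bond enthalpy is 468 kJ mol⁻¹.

Let D be the N≡N bond energy.
Σ(broken) = 12×384 + 3×489 = 6075
Σ(formed) = 2×D + 12×468 = 5616 + 2D
ΔH = Σ(broken) − Σ(formed) = (6075) − (5616 + 2D) = +459 − 2D
Setting this equal to −1463 kJ gives 2D = 1922, so D = 961 kJ/mol.

D(N≡N) ≈ 961 kJ/mol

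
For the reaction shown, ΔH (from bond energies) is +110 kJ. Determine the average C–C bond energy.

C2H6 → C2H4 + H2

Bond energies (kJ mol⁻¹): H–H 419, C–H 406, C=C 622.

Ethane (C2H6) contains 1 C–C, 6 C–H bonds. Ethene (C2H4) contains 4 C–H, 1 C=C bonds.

Let D be the C–C bond energy.
Σ(broken) = 1×D + 6×406 = 2436 + D
Σ(formed) = 4×406 + 1×622 + 1×419 = 2665
ΔH = Σ(broken) − Σ(formed) = (2436 + D) − (2665) = −229 + D
Setting this equal to +110 kJ gives D = 339 kJ/mol.

D(C–C) ≈ 339 kJ/mol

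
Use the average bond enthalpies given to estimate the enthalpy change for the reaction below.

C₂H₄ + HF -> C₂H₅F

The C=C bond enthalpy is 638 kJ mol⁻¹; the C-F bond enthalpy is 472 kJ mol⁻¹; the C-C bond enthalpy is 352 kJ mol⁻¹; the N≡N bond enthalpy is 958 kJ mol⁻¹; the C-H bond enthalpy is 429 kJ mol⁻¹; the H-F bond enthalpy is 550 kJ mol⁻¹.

Bonds broken (reactants):
  C-H: 4 × 429 = 1716
  C=C: 1 × 638 = 638
  H-F: 1 × 550 = 550
  Σ(broken) = 2904 kJ
Bonds formed (products):
  C-C: 1 × 352 = 352
  C-F: 1 × 472 = 472
  C-H: 5 × 429 = 2145
  Σ(formed) = 2969 kJ
ΔH = Σ(broken) − Σ(formed) = 2904 − 2969 = −65 kJ

ΔH ≈ −65 kJ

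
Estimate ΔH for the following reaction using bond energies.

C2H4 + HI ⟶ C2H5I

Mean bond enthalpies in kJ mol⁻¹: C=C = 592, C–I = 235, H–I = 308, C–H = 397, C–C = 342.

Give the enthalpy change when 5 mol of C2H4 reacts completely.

ΔH = −370 kJ

Bonds broken (reactants):
  C–H: 4 × 397 = 1588
  C=C: 1 × 592 = 592
  H–I: 1 × 308 = 308
  Σ(broken) = 2488 kJ
Bonds formed (products):
  C–C: 1 × 342 = 342
  C–H: 5 × 397 = 1985
  C–I: 1 × 235 = 235
  Σ(formed) = 2562 kJ
ΔH = Σ(broken) − Σ(formed) = 2488 − 2562 = −74 kJ
For 5× the reaction as written: 5 × (−74) = −370 kJ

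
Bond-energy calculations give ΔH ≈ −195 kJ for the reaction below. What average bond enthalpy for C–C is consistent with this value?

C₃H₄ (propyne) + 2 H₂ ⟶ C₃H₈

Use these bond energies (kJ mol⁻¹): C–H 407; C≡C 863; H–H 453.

D(C–C) ≈ 336 kJ/mol

Let D be the C–C bond energy.
Σ(broken) = 1×863 + 1×D + 4×407 + 2×453 = 3397 + D
Σ(formed) = 2×D + 8×407 = 3256 + 2D
ΔH = Σ(broken) − Σ(formed) = (3397 + D) − (3256 + 2D) = +141 − D
Setting this equal to −195 kJ gives D = 336 kJ/mol.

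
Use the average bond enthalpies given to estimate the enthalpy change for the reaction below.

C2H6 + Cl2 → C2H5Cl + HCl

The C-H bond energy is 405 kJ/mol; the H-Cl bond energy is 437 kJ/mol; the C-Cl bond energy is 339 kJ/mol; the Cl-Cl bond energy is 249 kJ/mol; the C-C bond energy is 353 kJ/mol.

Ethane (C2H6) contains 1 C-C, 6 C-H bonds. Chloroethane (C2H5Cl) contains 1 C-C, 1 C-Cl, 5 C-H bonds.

ΔH ≈ −122 kJ

Bonds broken (reactants):
  C-C: 1 × 353 = 353
  C-H: 6 × 405 = 2430
  Cl-Cl: 1 × 249 = 249
  Σ(broken) = 3032 kJ
Bonds formed (products):
  C-C: 1 × 353 = 353
  C-Cl: 1 × 339 = 339
  C-H: 5 × 405 = 2025
  H-Cl: 1 × 437 = 437
  Σ(formed) = 3154 kJ
ΔH = Σ(broken) − Σ(formed) = 3032 − 3154 = −122 kJ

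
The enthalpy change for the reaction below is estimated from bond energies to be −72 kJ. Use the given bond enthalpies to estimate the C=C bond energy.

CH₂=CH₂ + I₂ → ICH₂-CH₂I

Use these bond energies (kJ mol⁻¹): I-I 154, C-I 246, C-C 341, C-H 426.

Let D be the C=C bond energy.
Σ(broken) = 4×426 + 1×D + 1×154 = 1858 + D
Σ(formed) = 1×341 + 4×426 + 2×246 = 2537
ΔH = Σ(broken) − Σ(formed) = (1858 + D) − (2537) = −679 + D
Setting this equal to −72 kJ gives D = 607 kJ/mol.

D(C=C) ≈ 607 kJ/mol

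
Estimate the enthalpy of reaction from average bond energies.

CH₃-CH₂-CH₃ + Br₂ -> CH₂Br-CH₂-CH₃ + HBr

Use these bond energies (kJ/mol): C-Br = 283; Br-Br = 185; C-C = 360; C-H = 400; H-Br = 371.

ΔH ≈ −69 kJ

Bonds broken (reactants):
  Br-Br: 1 × 185 = 185
  C-C: 2 × 360 = 720
  C-H: 8 × 400 = 3200
  Σ(broken) = 4105 kJ
Bonds formed (products):
  C-Br: 1 × 283 = 283
  C-C: 2 × 360 = 720
  C-H: 7 × 400 = 2800
  H-Br: 1 × 371 = 371
  Σ(formed) = 4174 kJ
ΔH = Σ(broken) − Σ(formed) = 4105 − 4174 = −69 kJ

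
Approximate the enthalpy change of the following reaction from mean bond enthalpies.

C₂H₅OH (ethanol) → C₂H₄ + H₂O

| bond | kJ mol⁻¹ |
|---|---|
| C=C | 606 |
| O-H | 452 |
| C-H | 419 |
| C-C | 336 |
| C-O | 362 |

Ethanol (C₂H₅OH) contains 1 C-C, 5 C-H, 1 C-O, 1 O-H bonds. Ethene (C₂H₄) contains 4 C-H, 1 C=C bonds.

ΔH ≈ +59 kJ

Bonds broken (reactants):
  C-C: 1 × 336 = 336
  C-H: 5 × 419 = 2095
  C-O: 1 × 362 = 362
  O-H: 1 × 452 = 452
  Σ(broken) = 3245 kJ
Bonds formed (products):
  C-H: 4 × 419 = 1676
  C=C: 1 × 606 = 606
  O-H: 2 × 452 = 904
  Σ(formed) = 3186 kJ
ΔH = Σ(broken) − Σ(formed) = 3245 − 3186 = +59 kJ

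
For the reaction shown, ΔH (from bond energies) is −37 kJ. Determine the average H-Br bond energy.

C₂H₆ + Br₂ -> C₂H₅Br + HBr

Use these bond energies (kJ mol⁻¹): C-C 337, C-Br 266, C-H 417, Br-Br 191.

Let D be the H-Br bond energy.
Σ(broken) = 1×191 + 1×337 + 6×417 = 3030
Σ(formed) = 1×266 + 1×337 + 5×417 + 1×D = 2688 + D
ΔH = Σ(broken) − Σ(formed) = (3030) − (2688 + D) = +342 − D
Setting this equal to −37 kJ gives D = 379 kJ/mol.

D(H-Br) ≈ 379 kJ/mol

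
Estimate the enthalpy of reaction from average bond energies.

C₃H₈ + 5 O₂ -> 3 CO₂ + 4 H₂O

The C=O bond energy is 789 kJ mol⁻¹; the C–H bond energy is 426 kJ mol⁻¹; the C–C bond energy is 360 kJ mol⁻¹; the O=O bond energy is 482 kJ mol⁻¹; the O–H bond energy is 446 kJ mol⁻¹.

Bonds broken (reactants):
  C–C: 2 × 360 = 720
  C–H: 8 × 426 = 3408
  O=O: 5 × 482 = 2410
  Σ(broken) = 6538 kJ
Bonds formed (products):
  C=O: 6 × 789 = 4734
  O–H: 8 × 446 = 3568
  Σ(formed) = 8302 kJ
ΔH = Σ(broken) − Σ(formed) = 6538 − 8302 = −1764 kJ

ΔH ≈ −1764 kJ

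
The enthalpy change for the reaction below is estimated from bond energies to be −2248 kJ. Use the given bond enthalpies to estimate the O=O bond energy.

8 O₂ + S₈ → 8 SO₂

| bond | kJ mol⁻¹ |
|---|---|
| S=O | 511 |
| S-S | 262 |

D(O=O) ≈ 479 kJ/mol

Let D be the O=O bond energy.
Σ(broken) = 8×D + 8×262 = 2096 + 8D
Σ(formed) = 16×511 = 8176
ΔH = Σ(broken) − Σ(formed) = (2096 + 8D) − (8176) = −6080 + 8D
Setting this equal to −2248 kJ gives 8D = 3832, so D = 479 kJ/mol.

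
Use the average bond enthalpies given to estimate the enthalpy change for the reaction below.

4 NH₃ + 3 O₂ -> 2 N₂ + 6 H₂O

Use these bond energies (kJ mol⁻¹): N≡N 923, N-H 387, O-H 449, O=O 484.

Bonds broken (reactants):
  N-H: 12 × 387 = 4644
  O=O: 3 × 484 = 1452
  Σ(broken) = 6096 kJ
Bonds formed (products):
  N≡N: 2 × 923 = 1846
  O-H: 12 × 449 = 5388
  Σ(formed) = 7234 kJ
ΔH = Σ(broken) − Σ(formed) = 6096 − 7234 = −1138 kJ

ΔH ≈ −1138 kJ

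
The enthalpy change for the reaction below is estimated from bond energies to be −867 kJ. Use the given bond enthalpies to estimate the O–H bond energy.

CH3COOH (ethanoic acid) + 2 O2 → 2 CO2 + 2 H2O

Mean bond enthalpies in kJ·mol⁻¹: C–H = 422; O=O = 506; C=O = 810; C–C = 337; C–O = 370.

Let D be the O–H bond energy.
Σ(broken) = 1×337 + 3×422 + 1×370 + 1×810 + 1×D + 2×506 = 3795 + D
Σ(formed) = 4×810 + 4×D = 3240 + 4D
ΔH = Σ(broken) − Σ(formed) = (3795 + D) − (3240 + 4D) = +555 − 3D
Setting this equal to −867 kJ gives 3D = 1422, so D = 474 kJ/mol.

D(O–H) ≈ 474 kJ/mol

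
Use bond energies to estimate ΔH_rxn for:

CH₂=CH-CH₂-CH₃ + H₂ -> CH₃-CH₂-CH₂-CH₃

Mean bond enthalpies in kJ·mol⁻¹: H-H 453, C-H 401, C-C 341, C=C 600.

Bonds broken (reactants):
  C-C: 2 × 341 = 682
  C-H: 8 × 401 = 3208
  C=C: 1 × 600 = 600
  H-H: 1 × 453 = 453
  Σ(broken) = 4943 kJ
Bonds formed (products):
  C-C: 3 × 341 = 1023
  C-H: 10 × 401 = 4010
  Σ(formed) = 5033 kJ
ΔH = Σ(broken) − Σ(formed) = 4943 − 5033 = −90 kJ

ΔH ≈ −90 kJ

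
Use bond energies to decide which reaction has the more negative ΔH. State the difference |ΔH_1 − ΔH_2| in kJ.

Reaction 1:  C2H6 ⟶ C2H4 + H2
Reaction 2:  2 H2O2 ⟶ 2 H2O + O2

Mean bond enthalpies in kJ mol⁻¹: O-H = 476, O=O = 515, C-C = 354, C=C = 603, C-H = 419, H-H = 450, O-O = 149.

Reaction 2, by 356 kJ

Reaction 1:
  Bonds broken (reactants):
    C-C: 1 × 354 = 354
    C-H: 6 × 419 = 2514
    Σ(broken) = 2868 kJ
  Bonds formed (products):
    C-H: 4 × 419 = 1676
    C=C: 1 × 603 = 603
    H-H: 1 × 450 = 450
    Σ(formed) = 2729 kJ
  ΔH_1 = 2868 − 2729 = +139 kJ
Reaction 2:
  Bonds broken (reactants):
    O-H: 4 × 476 = 1904
    O-O: 2 × 149 = 298
    Σ(broken) = 2202 kJ
  Bonds formed (products):
    O-H: 4 × 476 = 1904
    O=O: 1 × 515 = 515
    Σ(formed) = 2419 kJ
  ΔH_2 = 2202 − 2419 = −217 kJ
ΔH_1 − ΔH_2 = +356 kJ, so reaction 2 has the more negative ΔH; |ΔH_1 − ΔH_2| = 356 kJ.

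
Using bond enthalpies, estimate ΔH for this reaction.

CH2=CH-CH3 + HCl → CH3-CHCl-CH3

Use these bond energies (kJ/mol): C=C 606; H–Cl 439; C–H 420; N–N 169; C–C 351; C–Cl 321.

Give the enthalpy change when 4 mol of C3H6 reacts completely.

Bonds broken (reactants):
  C–C: 1 × 351 = 351
  C–H: 6 × 420 = 2520
  C=C: 1 × 606 = 606
  H–Cl: 1 × 439 = 439
  Σ(broken) = 3916 kJ
Bonds formed (products):
  C–C: 2 × 351 = 702
  C–Cl: 1 × 321 = 321
  C–H: 7 × 420 = 2940
  Σ(formed) = 3963 kJ
ΔH = Σ(broken) − Σ(formed) = 3916 − 3963 = −47 kJ
For 4× the reaction as written: 4 × (−47) = −188 kJ

ΔH = −188 kJ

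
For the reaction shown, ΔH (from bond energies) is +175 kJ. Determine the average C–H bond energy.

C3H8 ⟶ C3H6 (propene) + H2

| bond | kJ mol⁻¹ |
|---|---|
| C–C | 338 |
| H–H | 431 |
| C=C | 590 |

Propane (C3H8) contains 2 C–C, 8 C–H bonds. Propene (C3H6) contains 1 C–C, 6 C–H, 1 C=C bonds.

Let D be the C–H bond energy.
Σ(broken) = 2×338 + 8×D = 676 + 8D
Σ(formed) = 1×338 + 6×D + 1×590 + 1×431 = 1359 + 6D
ΔH = Σ(broken) − Σ(formed) = (676 + 8D) − (1359 + 6D) = −683 + 2D
Setting this equal to +175 kJ gives 2D = 858, so D = 429 kJ/mol.

D(C–H) ≈ 429 kJ/mol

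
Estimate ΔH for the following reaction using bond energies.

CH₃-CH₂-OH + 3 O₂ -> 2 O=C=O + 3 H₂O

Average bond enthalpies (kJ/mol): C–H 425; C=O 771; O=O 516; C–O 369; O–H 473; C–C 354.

ΔH ≈ −1053 kJ

Bonds broken (reactants):
  C–C: 1 × 354 = 354
  C–H: 5 × 425 = 2125
  C–O: 1 × 369 = 369
  O–H: 1 × 473 = 473
  O=O: 3 × 516 = 1548
  Σ(broken) = 4869 kJ
Bonds formed (products):
  C=O: 4 × 771 = 3084
  O–H: 6 × 473 = 2838
  Σ(formed) = 5922 kJ
ΔH = Σ(broken) − Σ(formed) = 4869 − 5922 = −1053 kJ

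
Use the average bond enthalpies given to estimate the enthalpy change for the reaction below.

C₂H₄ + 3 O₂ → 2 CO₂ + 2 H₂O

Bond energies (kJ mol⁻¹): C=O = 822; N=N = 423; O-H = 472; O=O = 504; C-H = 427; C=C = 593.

Bonds broken (reactants):
  C-H: 4 × 427 = 1708
  C=C: 1 × 593 = 593
  O=O: 3 × 504 = 1512
  Σ(broken) = 3813 kJ
Bonds formed (products):
  C=O: 4 × 822 = 3288
  O-H: 4 × 472 = 1888
  Σ(formed) = 5176 kJ
ΔH = Σ(broken) − Σ(formed) = 3813 − 5176 = −1363 kJ

ΔH ≈ −1363 kJ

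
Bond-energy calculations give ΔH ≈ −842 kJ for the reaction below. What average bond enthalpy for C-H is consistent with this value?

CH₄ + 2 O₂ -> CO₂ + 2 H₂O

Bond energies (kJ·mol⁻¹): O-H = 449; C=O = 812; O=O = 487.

Let D be the C-H bond energy.
Σ(broken) = 4×D + 2×487 = 974 + 4D
Σ(formed) = 2×812 + 4×449 = 3420
ΔH = Σ(broken) − Σ(formed) = (974 + 4D) − (3420) = −2446 + 4D
Setting this equal to −842 kJ gives 4D = 1604, so D = 401 kJ/mol.

D(C-H) ≈ 401 kJ/mol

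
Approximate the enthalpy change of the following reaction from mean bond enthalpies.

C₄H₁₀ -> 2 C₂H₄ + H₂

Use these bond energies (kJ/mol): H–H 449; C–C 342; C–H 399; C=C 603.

ΔH ≈ +169 kJ

Bonds broken (reactants):
  C–C: 3 × 342 = 1026
  C–H: 10 × 399 = 3990
  Σ(broken) = 5016 kJ
Bonds formed (products):
  C–H: 8 × 399 = 3192
  C=C: 2 × 603 = 1206
  H–H: 1 × 449 = 449
  Σ(formed) = 4847 kJ
ΔH = Σ(broken) − Σ(formed) = 5016 − 4847 = +169 kJ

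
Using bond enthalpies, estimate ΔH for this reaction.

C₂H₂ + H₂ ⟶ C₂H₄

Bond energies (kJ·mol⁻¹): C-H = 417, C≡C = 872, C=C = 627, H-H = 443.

Bonds broken (reactants):
  C≡C: 1 × 872 = 872
  C-H: 2 × 417 = 834
  H-H: 1 × 443 = 443
  Σ(broken) = 2149 kJ
Bonds formed (products):
  C-H: 4 × 417 = 1668
  C=C: 1 × 627 = 627
  Σ(formed) = 2295 kJ
ΔH = Σ(broken) − Σ(formed) = 2149 − 2295 = −146 kJ

ΔH ≈ −146 kJ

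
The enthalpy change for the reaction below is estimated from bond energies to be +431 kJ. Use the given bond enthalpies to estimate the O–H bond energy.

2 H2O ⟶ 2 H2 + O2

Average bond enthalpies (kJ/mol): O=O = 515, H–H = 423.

Let D be the O–H bond energy.
Σ(broken) = 4×D = 4D
Σ(formed) = 2×423 + 1×515 = 1361
ΔH = Σ(broken) − Σ(formed) = (4D) − (1361) = −1361 + 4D
Setting this equal to +431 kJ gives 4D = 1792, so D = 448 kJ/mol.

D(O–H) ≈ 448 kJ/mol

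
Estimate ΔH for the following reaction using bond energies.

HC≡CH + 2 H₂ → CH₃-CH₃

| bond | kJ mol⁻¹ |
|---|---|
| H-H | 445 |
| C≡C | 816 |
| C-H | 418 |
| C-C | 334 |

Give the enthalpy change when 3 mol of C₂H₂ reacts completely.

ΔH = −900 kJ

Bonds broken (reactants):
  C≡C: 1 × 816 = 816
  C-H: 2 × 418 = 836
  H-H: 2 × 445 = 890
  Σ(broken) = 2542 kJ
Bonds formed (products):
  C-C: 1 × 334 = 334
  C-H: 6 × 418 = 2508
  Σ(formed) = 2842 kJ
ΔH = Σ(broken) − Σ(formed) = 2542 − 2842 = −300 kJ
For 3× the reaction as written: 3 × (−300) = −900 kJ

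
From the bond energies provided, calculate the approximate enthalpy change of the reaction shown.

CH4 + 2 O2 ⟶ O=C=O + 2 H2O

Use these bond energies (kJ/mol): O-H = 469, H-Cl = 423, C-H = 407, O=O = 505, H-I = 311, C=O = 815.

Bonds broken (reactants):
  C-H: 4 × 407 = 1628
  O=O: 2 × 505 = 1010
  Σ(broken) = 2638 kJ
Bonds formed (products):
  C=O: 2 × 815 = 1630
  O-H: 4 × 469 = 1876
  Σ(formed) = 3506 kJ
ΔH = Σ(broken) − Σ(formed) = 2638 − 3506 = −868 kJ

ΔH ≈ −868 kJ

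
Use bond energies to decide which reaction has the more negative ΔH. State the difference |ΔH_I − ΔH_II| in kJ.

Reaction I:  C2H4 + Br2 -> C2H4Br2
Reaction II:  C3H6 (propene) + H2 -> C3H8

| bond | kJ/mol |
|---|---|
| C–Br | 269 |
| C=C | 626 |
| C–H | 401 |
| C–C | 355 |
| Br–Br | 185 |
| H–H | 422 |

Reaction II, by 27 kJ

Reaction I:
  Bonds broken (reactants):
    Br–Br: 1 × 185 = 185
    C–H: 4 × 401 = 1604
    C=C: 1 × 626 = 626
    Σ(broken) = 2415 kJ
  Bonds formed (products):
    C–Br: 2 × 269 = 538
    C–C: 1 × 355 = 355
    C–H: 4 × 401 = 1604
    Σ(formed) = 2497 kJ
  ΔH_I = 2415 − 2497 = −82 kJ
Reaction II:
  Bonds broken (reactants):
    C–C: 1 × 355 = 355
    C–H: 6 × 401 = 2406
    C=C: 1 × 626 = 626
    H–H: 1 × 422 = 422
    Σ(broken) = 3809 kJ
  Bonds formed (products):
    C–C: 2 × 355 = 710
    C–H: 8 × 401 = 3208
    Σ(formed) = 3918 kJ
  ΔH_II = 3809 − 3918 = −109 kJ
ΔH_I − ΔH_II = +27 kJ, so reaction II has the more negative ΔH; |ΔH_I − ΔH_II| = 27 kJ.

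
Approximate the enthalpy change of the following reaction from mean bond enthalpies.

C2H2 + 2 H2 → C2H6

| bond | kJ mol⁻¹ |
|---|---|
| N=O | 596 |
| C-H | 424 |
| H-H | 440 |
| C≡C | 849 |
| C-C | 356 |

ΔH ≈ −323 kJ

Bonds broken (reactants):
  C≡C: 1 × 849 = 849
  C-H: 2 × 424 = 848
  H-H: 2 × 440 = 880
  Σ(broken) = 2577 kJ
Bonds formed (products):
  C-C: 1 × 356 = 356
  C-H: 6 × 424 = 2544
  Σ(formed) = 2900 kJ
ΔH = Σ(broken) − Σ(formed) = 2577 − 2900 = −323 kJ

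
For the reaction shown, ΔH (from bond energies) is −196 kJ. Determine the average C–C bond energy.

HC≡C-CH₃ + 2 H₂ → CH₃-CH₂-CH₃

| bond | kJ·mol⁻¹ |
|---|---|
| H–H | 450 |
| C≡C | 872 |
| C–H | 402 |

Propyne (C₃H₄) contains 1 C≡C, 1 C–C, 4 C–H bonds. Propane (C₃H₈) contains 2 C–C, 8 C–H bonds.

Let D be the C–C bond energy.
Σ(broken) = 1×872 + 1×D + 4×402 + 2×450 = 3380 + D
Σ(formed) = 2×D + 8×402 = 3216 + 2D
ΔH = Σ(broken) − Σ(formed) = (3380 + D) − (3216 + 2D) = +164 − D
Setting this equal to −196 kJ gives D = 360 kJ/mol.

D(C–C) ≈ 360 kJ/mol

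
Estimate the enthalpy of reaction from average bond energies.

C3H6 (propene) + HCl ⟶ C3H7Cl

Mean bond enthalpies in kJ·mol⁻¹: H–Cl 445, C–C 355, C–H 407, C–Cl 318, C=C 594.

Bonds broken (reactants):
  C–C: 1 × 355 = 355
  C–H: 6 × 407 = 2442
  C=C: 1 × 594 = 594
  H–Cl: 1 × 445 = 445
  Σ(broken) = 3836 kJ
Bonds formed (products):
  C–C: 2 × 355 = 710
  C–Cl: 1 × 318 = 318
  C–H: 7 × 407 = 2849
  Σ(formed) = 3877 kJ
ΔH = Σ(broken) − Σ(formed) = 3836 − 3877 = −41 kJ

ΔH ≈ −41 kJ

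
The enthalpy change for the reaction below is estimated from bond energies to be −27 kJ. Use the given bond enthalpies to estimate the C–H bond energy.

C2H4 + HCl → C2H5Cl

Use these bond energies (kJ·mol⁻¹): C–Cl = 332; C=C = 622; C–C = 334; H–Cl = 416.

Let D be the C–H bond energy.
Σ(broken) = 4×D + 1×622 + 1×416 = 1038 + 4D
Σ(formed) = 1×334 + 1×332 + 5×D = 666 + 5D
ΔH = Σ(broken) − Σ(formed) = (1038 + 4D) − (666 + 5D) = +372 − D
Setting this equal to −27 kJ gives D = 399 kJ/mol.

D(C–H) ≈ 399 kJ/mol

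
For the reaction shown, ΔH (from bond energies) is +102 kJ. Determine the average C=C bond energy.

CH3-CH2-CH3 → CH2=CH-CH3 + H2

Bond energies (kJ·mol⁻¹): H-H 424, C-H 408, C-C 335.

D(C=C) ≈ 625 kJ/mol

Let D be the C=C bond energy.
Σ(broken) = 2×335 + 8×408 = 3934
Σ(formed) = 1×335 + 6×408 + 1×D + 1×424 = 3207 + D
ΔH = Σ(broken) − Σ(formed) = (3934) − (3207 + D) = +727 − D
Setting this equal to +102 kJ gives D = 625 kJ/mol.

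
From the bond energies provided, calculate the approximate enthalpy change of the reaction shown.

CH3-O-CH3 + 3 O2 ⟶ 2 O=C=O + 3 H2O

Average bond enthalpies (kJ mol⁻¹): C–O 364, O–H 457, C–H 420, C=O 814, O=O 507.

Bonds broken (reactants):
  C–H: 6 × 420 = 2520
  C–O: 2 × 364 = 728
  O=O: 3 × 507 = 1521
  Σ(broken) = 4769 kJ
Bonds formed (products):
  C=O: 4 × 814 = 3256
  O–H: 6 × 457 = 2742
  Σ(formed) = 5998 kJ
ΔH = Σ(broken) − Σ(formed) = 4769 − 5998 = −1229 kJ

ΔH ≈ −1229 kJ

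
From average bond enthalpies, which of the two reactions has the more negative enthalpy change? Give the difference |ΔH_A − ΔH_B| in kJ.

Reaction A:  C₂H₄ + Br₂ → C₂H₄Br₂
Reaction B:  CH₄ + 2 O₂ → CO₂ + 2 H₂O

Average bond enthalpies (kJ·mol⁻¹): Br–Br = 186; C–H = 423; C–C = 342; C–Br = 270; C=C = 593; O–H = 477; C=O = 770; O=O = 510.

Reaction A:
  Bonds broken (reactants):
    Br–Br: 1 × 186 = 186
    C–H: 4 × 423 = 1692
    C=C: 1 × 593 = 593
    Σ(broken) = 2471 kJ
  Bonds formed (products):
    C–Br: 2 × 270 = 540
    C–C: 1 × 342 = 342
    C–H: 4 × 423 = 1692
    Σ(formed) = 2574 kJ
  ΔH_A = 2471 − 2574 = −103 kJ
Reaction B:
  Bonds broken (reactants):
    C–H: 4 × 423 = 1692
    O=O: 2 × 510 = 1020
    Σ(broken) = 2712 kJ
  Bonds formed (products):
    C=O: 2 × 770 = 1540
    O–H: 4 × 477 = 1908
    Σ(formed) = 3448 kJ
  ΔH_B = 2712 − 3448 = −736 kJ
ΔH_A − ΔH_B = +633 kJ, so reaction B has the more negative ΔH; |ΔH_A − ΔH_B| = 633 kJ.

Reaction B, by 633 kJ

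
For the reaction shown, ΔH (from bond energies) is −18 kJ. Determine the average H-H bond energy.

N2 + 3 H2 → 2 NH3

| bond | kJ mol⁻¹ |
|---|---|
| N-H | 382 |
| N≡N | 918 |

D(H-H) ≈ 452 kJ/mol

Let D be the H-H bond energy.
Σ(broken) = 3×D + 1×918 = 918 + 3D
Σ(formed) = 6×382 = 2292
ΔH = Σ(broken) − Σ(formed) = (918 + 3D) − (2292) = −1374 + 3D
Setting this equal to −18 kJ gives 3D = 1356, so D = 452 kJ/mol.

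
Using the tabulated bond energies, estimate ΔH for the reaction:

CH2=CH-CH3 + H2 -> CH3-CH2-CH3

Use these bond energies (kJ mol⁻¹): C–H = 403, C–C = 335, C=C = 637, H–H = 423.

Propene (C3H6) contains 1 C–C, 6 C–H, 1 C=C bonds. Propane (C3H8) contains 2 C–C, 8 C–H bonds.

Bonds broken (reactants):
  C–C: 1 × 335 = 335
  C–H: 6 × 403 = 2418
  C=C: 1 × 637 = 637
  H–H: 1 × 423 = 423
  Σ(broken) = 3813 kJ
Bonds formed (products):
  C–C: 2 × 335 = 670
  C–H: 8 × 403 = 3224
  Σ(formed) = 3894 kJ
ΔH = Σ(broken) − Σ(formed) = 3813 − 3894 = −81 kJ

ΔH ≈ −81 kJ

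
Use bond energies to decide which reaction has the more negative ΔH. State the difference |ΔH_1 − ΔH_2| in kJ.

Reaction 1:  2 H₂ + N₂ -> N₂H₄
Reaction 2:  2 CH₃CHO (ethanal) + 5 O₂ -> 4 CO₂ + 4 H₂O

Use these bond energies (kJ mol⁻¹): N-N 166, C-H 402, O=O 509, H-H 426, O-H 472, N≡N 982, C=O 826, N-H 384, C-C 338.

Reaction 1:
  Bonds broken (reactants):
    H-H: 2 × 426 = 852
    N≡N: 1 × 982 = 982
    Σ(broken) = 1834 kJ
  Bonds formed (products):
    N-H: 4 × 384 = 1536
    N-N: 1 × 166 = 166
    Σ(formed) = 1702 kJ
  ΔH_1 = 1834 − 1702 = +132 kJ
Reaction 2:
  Bonds broken (reactants):
    C-C: 2 × 338 = 676
    C-H: 8 × 402 = 3216
    C=O: 2 × 826 = 1652
    O=O: 5 × 509 = 2545
    Σ(broken) = 8089 kJ
  Bonds formed (products):
    C=O: 8 × 826 = 6608
    O-H: 8 × 472 = 3776
    Σ(formed) = 10384 kJ
  ΔH_2 = 8089 − 10384 = −2295 kJ
ΔH_1 − ΔH_2 = +2427 kJ, so reaction 2 has the more negative ΔH; |ΔH_1 − ΔH_2| = 2427 kJ.

Reaction 2, by 2427 kJ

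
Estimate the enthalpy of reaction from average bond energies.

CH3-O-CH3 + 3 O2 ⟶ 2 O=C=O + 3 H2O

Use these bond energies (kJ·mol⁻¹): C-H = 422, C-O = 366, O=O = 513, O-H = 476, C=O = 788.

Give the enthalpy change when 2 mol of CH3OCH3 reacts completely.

Bonds broken (reactants):
  C-H: 6 × 422 = 2532
  C-O: 2 × 366 = 732
  O=O: 3 × 513 = 1539
  Σ(broken) = 4803 kJ
Bonds formed (products):
  C=O: 4 × 788 = 3152
  O-H: 6 × 476 = 2856
  Σ(formed) = 6008 kJ
ΔH = Σ(broken) − Σ(formed) = 4803 − 6008 = −1205 kJ
For 2× the reaction as written: 2 × (−1205) = −2410 kJ

ΔH = −2410 kJ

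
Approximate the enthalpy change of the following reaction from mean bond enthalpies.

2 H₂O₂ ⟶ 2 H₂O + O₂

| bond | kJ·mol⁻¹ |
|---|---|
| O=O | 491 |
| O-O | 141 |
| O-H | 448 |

ΔH ≈ −209 kJ

Bonds broken (reactants):
  O-H: 4 × 448 = 1792
  O-O: 2 × 141 = 282
  Σ(broken) = 2074 kJ
Bonds formed (products):
  O-H: 4 × 448 = 1792
  O=O: 1 × 491 = 491
  Σ(formed) = 2283 kJ
ΔH = Σ(broken) − Σ(formed) = 2074 − 2283 = −209 kJ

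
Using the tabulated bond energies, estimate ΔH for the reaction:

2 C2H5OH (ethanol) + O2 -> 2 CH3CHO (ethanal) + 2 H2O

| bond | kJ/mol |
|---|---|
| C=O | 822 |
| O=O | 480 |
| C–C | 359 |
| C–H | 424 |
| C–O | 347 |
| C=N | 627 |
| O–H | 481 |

ΔH ≈ −584 kJ

Bonds broken (reactants):
  C–C: 2 × 359 = 718
  C–H: 10 × 424 = 4240
  C–O: 2 × 347 = 694
  O–H: 2 × 481 = 962
  O=O: 1 × 480 = 480
  Σ(broken) = 7094 kJ
Bonds formed (products):
  C–C: 2 × 359 = 718
  C–H: 8 × 424 = 3392
  C=O: 2 × 822 = 1644
  O–H: 4 × 481 = 1924
  Σ(formed) = 7678 kJ
ΔH = Σ(broken) − Σ(formed) = 7094 − 7678 = −584 kJ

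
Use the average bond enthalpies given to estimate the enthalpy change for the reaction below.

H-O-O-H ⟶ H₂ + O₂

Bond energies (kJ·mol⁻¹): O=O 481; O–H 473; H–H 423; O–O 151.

ΔH ≈ +193 kJ

Bonds broken (reactants):
  O–H: 2 × 473 = 946
  O–O: 1 × 151 = 151
  Σ(broken) = 1097 kJ
Bonds formed (products):
  H–H: 1 × 423 = 423
  O=O: 1 × 481 = 481
  Σ(formed) = 904 kJ
ΔH = Σ(broken) − Σ(formed) = 1097 − 904 = +193 kJ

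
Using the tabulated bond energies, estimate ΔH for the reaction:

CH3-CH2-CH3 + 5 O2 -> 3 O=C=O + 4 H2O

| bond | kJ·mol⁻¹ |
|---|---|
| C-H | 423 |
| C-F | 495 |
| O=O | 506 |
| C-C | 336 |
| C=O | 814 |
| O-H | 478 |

ΔH ≈ −2122 kJ

Bonds broken (reactants):
  C-C: 2 × 336 = 672
  C-H: 8 × 423 = 3384
  O=O: 5 × 506 = 2530
  Σ(broken) = 6586 kJ
Bonds formed (products):
  C=O: 6 × 814 = 4884
  O-H: 8 × 478 = 3824
  Σ(formed) = 8708 kJ
ΔH = Σ(broken) − Σ(formed) = 6586 − 8708 = −2122 kJ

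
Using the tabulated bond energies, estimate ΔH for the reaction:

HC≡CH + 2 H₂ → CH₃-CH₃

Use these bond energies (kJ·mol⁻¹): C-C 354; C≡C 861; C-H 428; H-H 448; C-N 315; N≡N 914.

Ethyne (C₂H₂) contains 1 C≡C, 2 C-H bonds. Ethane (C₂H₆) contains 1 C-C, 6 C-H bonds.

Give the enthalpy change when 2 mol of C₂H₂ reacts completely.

ΔH = −618 kJ

Bonds broken (reactants):
  C≡C: 1 × 861 = 861
  C-H: 2 × 428 = 856
  H-H: 2 × 448 = 896
  Σ(broken) = 2613 kJ
Bonds formed (products):
  C-C: 1 × 354 = 354
  C-H: 6 × 428 = 2568
  Σ(formed) = 2922 kJ
ΔH = Σ(broken) − Σ(formed) = 2613 − 2922 = −309 kJ
For 2× the reaction as written: 2 × (−309) = −618 kJ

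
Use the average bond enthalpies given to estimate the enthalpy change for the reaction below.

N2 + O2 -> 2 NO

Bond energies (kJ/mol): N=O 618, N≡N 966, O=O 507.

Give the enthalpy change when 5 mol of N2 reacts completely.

ΔH = +1185 kJ

Bonds broken (reactants):
  N≡N: 1 × 966 = 966
  O=O: 1 × 507 = 507
  Σ(broken) = 1473 kJ
Bonds formed (products):
  N=O: 2 × 618 = 1236
  Σ(formed) = 1236 kJ
ΔH = Σ(broken) − Σ(formed) = 1473 − 1236 = +237 kJ
For 5× the reaction as written: 5 × (+237) = +1185 kJ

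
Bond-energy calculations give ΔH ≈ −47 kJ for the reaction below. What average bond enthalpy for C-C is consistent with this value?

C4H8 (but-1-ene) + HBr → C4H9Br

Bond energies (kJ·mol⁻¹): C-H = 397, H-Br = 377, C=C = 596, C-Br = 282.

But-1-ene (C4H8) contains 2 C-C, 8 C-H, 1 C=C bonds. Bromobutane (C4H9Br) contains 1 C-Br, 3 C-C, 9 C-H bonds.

D(C-C) ≈ 341 kJ/mol

Let D be the C-C bond energy.
Σ(broken) = 2×D + 8×397 + 1×596 + 1×377 = 4149 + 2D
Σ(formed) = 1×282 + 3×D + 9×397 = 3855 + 3D
ΔH = Σ(broken) − Σ(formed) = (4149 + 2D) − (3855 + 3D) = +294 − D
Setting this equal to −47 kJ gives D = 341 kJ/mol.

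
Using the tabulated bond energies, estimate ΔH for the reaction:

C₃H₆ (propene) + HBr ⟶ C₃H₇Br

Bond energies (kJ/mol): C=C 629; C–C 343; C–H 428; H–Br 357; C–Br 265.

Bonds broken (reactants):
  C–C: 1 × 343 = 343
  C–H: 6 × 428 = 2568
  C=C: 1 × 629 = 629
  H–Br: 1 × 357 = 357
  Σ(broken) = 3897 kJ
Bonds formed (products):
  C–Br: 1 × 265 = 265
  C–C: 2 × 343 = 686
  C–H: 7 × 428 = 2996
  Σ(formed) = 3947 kJ
ΔH = Σ(broken) − Σ(formed) = 3897 − 3947 = −50 kJ

ΔH ≈ −50 kJ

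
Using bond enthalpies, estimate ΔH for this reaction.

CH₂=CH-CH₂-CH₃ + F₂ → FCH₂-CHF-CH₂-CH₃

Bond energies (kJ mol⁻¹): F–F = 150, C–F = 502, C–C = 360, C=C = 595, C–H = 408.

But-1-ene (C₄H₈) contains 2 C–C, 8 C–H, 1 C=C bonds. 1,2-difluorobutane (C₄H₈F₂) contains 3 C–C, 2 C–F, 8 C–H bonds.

Bonds broken (reactants):
  C–C: 2 × 360 = 720
  C–H: 8 × 408 = 3264
  C=C: 1 × 595 = 595
  F–F: 1 × 150 = 150
  Σ(broken) = 4729 kJ
Bonds formed (products):
  C–C: 3 × 360 = 1080
  C–F: 2 × 502 = 1004
  C–H: 8 × 408 = 3264
  Σ(formed) = 5348 kJ
ΔH = Σ(broken) − Σ(formed) = 4729 − 5348 = −619 kJ

ΔH ≈ −619 kJ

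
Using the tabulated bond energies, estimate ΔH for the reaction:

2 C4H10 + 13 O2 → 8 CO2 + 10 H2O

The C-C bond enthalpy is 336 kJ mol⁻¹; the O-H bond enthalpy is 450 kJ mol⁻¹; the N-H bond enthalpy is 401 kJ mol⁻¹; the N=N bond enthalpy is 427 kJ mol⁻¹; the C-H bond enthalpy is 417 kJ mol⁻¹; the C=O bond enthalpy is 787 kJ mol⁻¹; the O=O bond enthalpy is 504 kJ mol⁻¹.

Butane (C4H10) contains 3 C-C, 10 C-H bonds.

Bonds broken (reactants):
  C-C: 6 × 336 = 2016
  C-H: 20 × 417 = 8340
  O=O: 13 × 504 = 6552
  Σ(broken) = 16908 kJ
Bonds formed (products):
  C=O: 16 × 787 = 12592
  O-H: 20 × 450 = 9000
  Σ(formed) = 21592 kJ
ΔH = Σ(broken) − Σ(formed) = 16908 − 21592 = −4684 kJ

ΔH ≈ −4684 kJ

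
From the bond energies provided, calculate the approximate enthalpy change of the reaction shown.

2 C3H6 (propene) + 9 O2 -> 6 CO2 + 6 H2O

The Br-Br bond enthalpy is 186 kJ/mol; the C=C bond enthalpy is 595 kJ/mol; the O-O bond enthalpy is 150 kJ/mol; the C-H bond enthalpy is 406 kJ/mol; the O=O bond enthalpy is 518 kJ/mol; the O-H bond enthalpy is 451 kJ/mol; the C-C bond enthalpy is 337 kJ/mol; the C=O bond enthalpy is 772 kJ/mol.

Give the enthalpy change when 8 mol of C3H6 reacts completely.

ΔH = −13112 kJ

Bonds broken (reactants):
  C-C: 2 × 337 = 674
  C-H: 12 × 406 = 4872
  C=C: 2 × 595 = 1190
  O=O: 9 × 518 = 4662
  Σ(broken) = 11398 kJ
Bonds formed (products):
  C=O: 12 × 772 = 9264
  O-H: 12 × 451 = 5412
  Σ(formed) = 14676 kJ
ΔH = Σ(broken) − Σ(formed) = 11398 − 14676 = −3278 kJ
For 4× the reaction as written: 4 × (−3278) = −13112 kJ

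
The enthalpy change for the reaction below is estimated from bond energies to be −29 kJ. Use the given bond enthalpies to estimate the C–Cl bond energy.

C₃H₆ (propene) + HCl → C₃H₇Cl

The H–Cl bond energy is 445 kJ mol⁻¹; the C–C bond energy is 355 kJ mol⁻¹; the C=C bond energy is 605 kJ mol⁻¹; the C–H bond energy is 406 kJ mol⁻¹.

Let D be the C–Cl bond energy.
Σ(broken) = 1×355 + 6×406 + 1×605 + 1×445 = 3841
Σ(formed) = 2×355 + 1×D + 7×406 = 3552 + D
ΔH = Σ(broken) − Σ(formed) = (3841) − (3552 + D) = +289 − D
Setting this equal to −29 kJ gives D = 318 kJ/mol.

D(C–Cl) ≈ 318 kJ/mol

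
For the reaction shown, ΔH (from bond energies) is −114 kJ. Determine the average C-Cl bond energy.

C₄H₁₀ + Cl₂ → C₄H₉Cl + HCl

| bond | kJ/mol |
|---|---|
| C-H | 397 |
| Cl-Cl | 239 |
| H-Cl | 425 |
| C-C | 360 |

D(C-Cl) ≈ 325 kJ/mol

Let D be the C-Cl bond energy.
Σ(broken) = 3×360 + 10×397 + 1×239 = 5289
Σ(formed) = 3×360 + 1×D + 9×397 + 1×425 = 5078 + D
ΔH = Σ(broken) − Σ(formed) = (5289) − (5078 + D) = +211 − D
Setting this equal to −114 kJ gives D = 325 kJ/mol.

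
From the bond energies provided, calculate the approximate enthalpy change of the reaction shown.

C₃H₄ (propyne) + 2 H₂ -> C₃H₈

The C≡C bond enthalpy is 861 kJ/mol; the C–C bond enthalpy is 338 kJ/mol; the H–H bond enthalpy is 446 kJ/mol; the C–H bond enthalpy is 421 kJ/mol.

Bonds broken (reactants):
  C≡C: 1 × 861 = 861
  C–C: 1 × 338 = 338
  C–H: 4 × 421 = 1684
  H–H: 2 × 446 = 892
  Σ(broken) = 3775 kJ
Bonds formed (products):
  C–C: 2 × 338 = 676
  C–H: 8 × 421 = 3368
  Σ(formed) = 4044 kJ
ΔH = Σ(broken) − Σ(formed) = 3775 − 4044 = −269 kJ

ΔH ≈ −269 kJ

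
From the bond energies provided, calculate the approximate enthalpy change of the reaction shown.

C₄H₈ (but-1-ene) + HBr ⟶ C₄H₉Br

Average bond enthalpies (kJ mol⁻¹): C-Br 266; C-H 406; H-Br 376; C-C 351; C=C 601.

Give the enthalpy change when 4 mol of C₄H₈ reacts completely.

ΔH = −184 kJ

Bonds broken (reactants):
  C-C: 2 × 351 = 702
  C-H: 8 × 406 = 3248
  C=C: 1 × 601 = 601
  H-Br: 1 × 376 = 376
  Σ(broken) = 4927 kJ
Bonds formed (products):
  C-Br: 1 × 266 = 266
  C-C: 3 × 351 = 1053
  C-H: 9 × 406 = 3654
  Σ(formed) = 4973 kJ
ΔH = Σ(broken) − Σ(formed) = 4927 − 4973 = −46 kJ
For 4× the reaction as written: 4 × (−46) = −184 kJ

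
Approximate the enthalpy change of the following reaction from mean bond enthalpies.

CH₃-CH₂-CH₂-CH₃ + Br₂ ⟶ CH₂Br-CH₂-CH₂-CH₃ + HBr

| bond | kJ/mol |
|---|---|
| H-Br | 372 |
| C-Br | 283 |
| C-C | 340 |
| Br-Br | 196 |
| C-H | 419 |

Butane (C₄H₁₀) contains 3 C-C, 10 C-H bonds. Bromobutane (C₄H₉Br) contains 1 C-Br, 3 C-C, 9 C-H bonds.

Bonds broken (reactants):
  Br-Br: 1 × 196 = 196
  C-C: 3 × 340 = 1020
  C-H: 10 × 419 = 4190
  Σ(broken) = 5406 kJ
Bonds formed (products):
  C-Br: 1 × 283 = 283
  C-C: 3 × 340 = 1020
  C-H: 9 × 419 = 3771
  H-Br: 1 × 372 = 372
  Σ(formed) = 5446 kJ
ΔH = Σ(broken) − Σ(formed) = 5406 − 5446 = −40 kJ

ΔH ≈ −40 kJ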